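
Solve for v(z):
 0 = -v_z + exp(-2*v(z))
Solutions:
 v(z) = log(-sqrt(C1 + 2*z))
 v(z) = log(C1 + 2*z)/2


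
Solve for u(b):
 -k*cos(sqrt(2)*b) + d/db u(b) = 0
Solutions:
 u(b) = C1 + sqrt(2)*k*sin(sqrt(2)*b)/2


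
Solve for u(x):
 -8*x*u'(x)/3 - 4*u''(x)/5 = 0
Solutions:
 u(x) = C1 + C2*erf(sqrt(15)*x/3)


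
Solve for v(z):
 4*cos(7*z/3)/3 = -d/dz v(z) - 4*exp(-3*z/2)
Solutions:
 v(z) = C1 - 4*sin(7*z/3)/7 + 8*exp(-3*z/2)/3


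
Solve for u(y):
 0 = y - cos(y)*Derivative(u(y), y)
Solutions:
 u(y) = C1 + Integral(y/cos(y), y)


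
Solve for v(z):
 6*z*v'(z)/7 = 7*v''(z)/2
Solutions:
 v(z) = C1 + C2*erfi(sqrt(6)*z/7)


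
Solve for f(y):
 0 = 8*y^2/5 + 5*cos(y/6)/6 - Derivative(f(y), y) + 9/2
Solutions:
 f(y) = C1 + 8*y^3/15 + 9*y/2 + 5*sin(y/6)


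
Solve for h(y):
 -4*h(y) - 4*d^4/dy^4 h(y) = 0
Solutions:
 h(y) = (C1*sin(sqrt(2)*y/2) + C2*cos(sqrt(2)*y/2))*exp(-sqrt(2)*y/2) + (C3*sin(sqrt(2)*y/2) + C4*cos(sqrt(2)*y/2))*exp(sqrt(2)*y/2)


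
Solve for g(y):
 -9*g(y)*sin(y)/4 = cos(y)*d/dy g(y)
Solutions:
 g(y) = C1*cos(y)^(9/4)


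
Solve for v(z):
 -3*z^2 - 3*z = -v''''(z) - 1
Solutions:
 v(z) = C1 + C2*z + C3*z^2 + C4*z^3 + z^6/120 + z^5/40 - z^4/24


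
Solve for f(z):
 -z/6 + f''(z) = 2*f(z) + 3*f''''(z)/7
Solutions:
 f(z) = -z/12 + (C1*sin(14^(1/4)*3^(3/4)*z*sin(atan(sqrt(119)/7)/2)/3) + C2*cos(14^(1/4)*3^(3/4)*z*sin(atan(sqrt(119)/7)/2)/3))*exp(-14^(1/4)*3^(3/4)*z*cos(atan(sqrt(119)/7)/2)/3) + (C3*sin(14^(1/4)*3^(3/4)*z*sin(atan(sqrt(119)/7)/2)/3) + C4*cos(14^(1/4)*3^(3/4)*z*sin(atan(sqrt(119)/7)/2)/3))*exp(14^(1/4)*3^(3/4)*z*cos(atan(sqrt(119)/7)/2)/3)


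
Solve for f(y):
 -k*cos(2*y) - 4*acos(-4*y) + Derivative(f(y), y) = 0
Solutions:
 f(y) = C1 + k*sin(2*y)/2 + 4*y*acos(-4*y) + sqrt(1 - 16*y^2)


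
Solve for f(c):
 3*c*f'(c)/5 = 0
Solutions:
 f(c) = C1


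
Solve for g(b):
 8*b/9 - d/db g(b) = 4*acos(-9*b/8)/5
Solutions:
 g(b) = C1 + 4*b^2/9 - 4*b*acos(-9*b/8)/5 - 4*sqrt(64 - 81*b^2)/45


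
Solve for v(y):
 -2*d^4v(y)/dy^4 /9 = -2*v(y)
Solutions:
 v(y) = C1*exp(-sqrt(3)*y) + C2*exp(sqrt(3)*y) + C3*sin(sqrt(3)*y) + C4*cos(sqrt(3)*y)


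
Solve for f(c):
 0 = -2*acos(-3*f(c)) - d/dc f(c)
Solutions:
 Integral(1/acos(-3*_y), (_y, f(c))) = C1 - 2*c


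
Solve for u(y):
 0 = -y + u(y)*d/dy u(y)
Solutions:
 u(y) = -sqrt(C1 + y^2)
 u(y) = sqrt(C1 + y^2)


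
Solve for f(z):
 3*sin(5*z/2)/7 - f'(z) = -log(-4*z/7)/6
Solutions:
 f(z) = C1 + z*log(-z)/6 - z*log(7)/6 - z/6 + z*log(2)/3 - 6*cos(5*z/2)/35


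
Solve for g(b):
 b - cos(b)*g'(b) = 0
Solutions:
 g(b) = C1 + Integral(b/cos(b), b)


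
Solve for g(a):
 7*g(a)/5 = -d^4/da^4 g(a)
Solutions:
 g(a) = (C1*sin(sqrt(2)*5^(3/4)*7^(1/4)*a/10) + C2*cos(sqrt(2)*5^(3/4)*7^(1/4)*a/10))*exp(-sqrt(2)*5^(3/4)*7^(1/4)*a/10) + (C3*sin(sqrt(2)*5^(3/4)*7^(1/4)*a/10) + C4*cos(sqrt(2)*5^(3/4)*7^(1/4)*a/10))*exp(sqrt(2)*5^(3/4)*7^(1/4)*a/10)


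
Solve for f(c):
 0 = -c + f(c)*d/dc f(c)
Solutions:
 f(c) = -sqrt(C1 + c^2)
 f(c) = sqrt(C1 + c^2)


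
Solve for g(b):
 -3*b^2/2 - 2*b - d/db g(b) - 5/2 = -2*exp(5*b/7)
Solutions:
 g(b) = C1 - b^3/2 - b^2 - 5*b/2 + 14*exp(5*b/7)/5


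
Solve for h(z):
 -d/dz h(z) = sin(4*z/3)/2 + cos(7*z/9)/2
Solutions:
 h(z) = C1 - 9*sin(7*z/9)/14 + 3*cos(4*z/3)/8


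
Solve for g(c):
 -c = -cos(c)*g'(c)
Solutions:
 g(c) = C1 + Integral(c/cos(c), c)


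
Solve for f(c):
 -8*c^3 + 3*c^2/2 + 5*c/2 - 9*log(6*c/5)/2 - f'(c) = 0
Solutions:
 f(c) = C1 - 2*c^4 + c^3/2 + 5*c^2/4 - 9*c*log(c)/2 - 5*c*log(6) + c*log(30)/2 + 9*c/2 + 4*c*log(5)


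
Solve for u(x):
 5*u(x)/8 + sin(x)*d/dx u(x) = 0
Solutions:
 u(x) = C1*(cos(x) + 1)^(5/16)/(cos(x) - 1)^(5/16)


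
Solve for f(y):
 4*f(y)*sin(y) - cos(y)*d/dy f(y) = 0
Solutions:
 f(y) = C1/cos(y)^4


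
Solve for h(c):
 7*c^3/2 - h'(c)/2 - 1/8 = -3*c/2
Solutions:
 h(c) = C1 + 7*c^4/4 + 3*c^2/2 - c/4


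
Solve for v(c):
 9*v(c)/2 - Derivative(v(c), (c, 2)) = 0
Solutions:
 v(c) = C1*exp(-3*sqrt(2)*c/2) + C2*exp(3*sqrt(2)*c/2)


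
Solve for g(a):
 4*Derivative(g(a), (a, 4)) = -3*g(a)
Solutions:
 g(a) = (C1*sin(3^(1/4)*a/2) + C2*cos(3^(1/4)*a/2))*exp(-3^(1/4)*a/2) + (C3*sin(3^(1/4)*a/2) + C4*cos(3^(1/4)*a/2))*exp(3^(1/4)*a/2)


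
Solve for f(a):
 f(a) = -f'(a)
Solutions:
 f(a) = C1*exp(-a)


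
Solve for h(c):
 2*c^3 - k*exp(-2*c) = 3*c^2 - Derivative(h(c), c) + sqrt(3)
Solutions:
 h(c) = C1 - c^4/2 + c^3 + sqrt(3)*c - k*exp(-2*c)/2


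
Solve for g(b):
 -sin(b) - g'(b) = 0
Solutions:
 g(b) = C1 + cos(b)


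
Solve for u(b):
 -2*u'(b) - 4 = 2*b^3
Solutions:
 u(b) = C1 - b^4/4 - 2*b


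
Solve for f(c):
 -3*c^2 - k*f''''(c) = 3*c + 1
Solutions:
 f(c) = C1 + C2*c + C3*c^2 + C4*c^3 - c^6/(120*k) - c^5/(40*k) - c^4/(24*k)


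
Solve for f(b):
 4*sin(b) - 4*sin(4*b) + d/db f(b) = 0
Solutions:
 f(b) = C1 + 4*cos(b) - cos(4*b)


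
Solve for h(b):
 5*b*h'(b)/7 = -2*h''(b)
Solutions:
 h(b) = C1 + C2*erf(sqrt(35)*b/14)


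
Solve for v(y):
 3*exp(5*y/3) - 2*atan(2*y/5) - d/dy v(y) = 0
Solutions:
 v(y) = C1 - 2*y*atan(2*y/5) + 9*exp(5*y/3)/5 + 5*log(4*y^2 + 25)/2


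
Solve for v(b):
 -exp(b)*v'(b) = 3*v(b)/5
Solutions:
 v(b) = C1*exp(3*exp(-b)/5)


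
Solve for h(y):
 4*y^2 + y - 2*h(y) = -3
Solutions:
 h(y) = 2*y^2 + y/2 + 3/2


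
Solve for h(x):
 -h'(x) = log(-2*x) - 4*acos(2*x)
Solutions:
 h(x) = C1 - x*log(-x) + 4*x*acos(2*x) - x*log(2) + x - 2*sqrt(1 - 4*x^2)


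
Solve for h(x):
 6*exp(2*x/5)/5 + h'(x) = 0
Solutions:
 h(x) = C1 - 3*exp(2*x/5)


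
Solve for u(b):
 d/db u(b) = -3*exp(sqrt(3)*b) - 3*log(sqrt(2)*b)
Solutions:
 u(b) = C1 - 3*b*log(b) + b*(3 - 3*log(2)/2) - sqrt(3)*exp(sqrt(3)*b)


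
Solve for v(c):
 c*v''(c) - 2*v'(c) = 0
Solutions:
 v(c) = C1 + C2*c^3


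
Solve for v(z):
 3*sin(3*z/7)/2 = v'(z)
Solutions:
 v(z) = C1 - 7*cos(3*z/7)/2


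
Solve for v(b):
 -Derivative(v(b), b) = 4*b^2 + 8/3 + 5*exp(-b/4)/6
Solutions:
 v(b) = C1 - 4*b^3/3 - 8*b/3 + 10*exp(-b/4)/3


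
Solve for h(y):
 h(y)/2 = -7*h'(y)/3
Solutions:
 h(y) = C1*exp(-3*y/14)


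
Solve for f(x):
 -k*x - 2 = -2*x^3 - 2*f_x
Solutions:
 f(x) = C1 + k*x^2/4 - x^4/4 + x


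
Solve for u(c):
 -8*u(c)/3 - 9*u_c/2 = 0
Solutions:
 u(c) = C1*exp(-16*c/27)


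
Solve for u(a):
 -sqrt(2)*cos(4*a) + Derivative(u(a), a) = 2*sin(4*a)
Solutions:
 u(a) = C1 + sqrt(2)*sin(4*a)/4 - cos(4*a)/2


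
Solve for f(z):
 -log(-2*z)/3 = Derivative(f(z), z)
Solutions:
 f(z) = C1 - z*log(-z)/3 + z*(1 - log(2))/3


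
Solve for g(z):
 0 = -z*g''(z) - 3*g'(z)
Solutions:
 g(z) = C1 + C2/z^2


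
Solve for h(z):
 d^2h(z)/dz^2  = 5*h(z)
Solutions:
 h(z) = C1*exp(-sqrt(5)*z) + C2*exp(sqrt(5)*z)


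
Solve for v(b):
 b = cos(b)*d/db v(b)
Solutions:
 v(b) = C1 + Integral(b/cos(b), b)


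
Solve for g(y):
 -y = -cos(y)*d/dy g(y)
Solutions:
 g(y) = C1 + Integral(y/cos(y), y)


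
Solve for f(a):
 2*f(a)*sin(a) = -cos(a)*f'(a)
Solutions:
 f(a) = C1*cos(a)^2


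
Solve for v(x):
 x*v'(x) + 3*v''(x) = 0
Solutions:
 v(x) = C1 + C2*erf(sqrt(6)*x/6)


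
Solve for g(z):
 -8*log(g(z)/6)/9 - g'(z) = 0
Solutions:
 -9*Integral(1/(-log(_y) + log(6)), (_y, g(z)))/8 = C1 - z


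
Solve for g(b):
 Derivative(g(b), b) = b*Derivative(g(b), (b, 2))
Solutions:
 g(b) = C1 + C2*b^2


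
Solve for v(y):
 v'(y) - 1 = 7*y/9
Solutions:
 v(y) = C1 + 7*y^2/18 + y


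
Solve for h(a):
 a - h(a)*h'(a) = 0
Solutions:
 h(a) = -sqrt(C1 + a^2)
 h(a) = sqrt(C1 + a^2)


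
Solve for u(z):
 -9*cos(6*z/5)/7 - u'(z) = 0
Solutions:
 u(z) = C1 - 15*sin(6*z/5)/14


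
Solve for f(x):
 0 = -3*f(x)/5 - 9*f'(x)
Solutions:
 f(x) = C1*exp(-x/15)


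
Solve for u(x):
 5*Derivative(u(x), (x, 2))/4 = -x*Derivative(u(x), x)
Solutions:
 u(x) = C1 + C2*erf(sqrt(10)*x/5)


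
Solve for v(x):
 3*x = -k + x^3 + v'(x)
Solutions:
 v(x) = C1 + k*x - x^4/4 + 3*x^2/2


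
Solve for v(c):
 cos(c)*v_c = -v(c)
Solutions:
 v(c) = C1*sqrt(sin(c) - 1)/sqrt(sin(c) + 1)


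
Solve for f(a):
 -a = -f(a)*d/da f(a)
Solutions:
 f(a) = -sqrt(C1 + a^2)
 f(a) = sqrt(C1 + a^2)


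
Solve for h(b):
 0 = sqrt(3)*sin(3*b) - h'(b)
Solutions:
 h(b) = C1 - sqrt(3)*cos(3*b)/3


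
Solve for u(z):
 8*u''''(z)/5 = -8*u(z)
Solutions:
 u(z) = (C1*sin(sqrt(2)*5^(1/4)*z/2) + C2*cos(sqrt(2)*5^(1/4)*z/2))*exp(-sqrt(2)*5^(1/4)*z/2) + (C3*sin(sqrt(2)*5^(1/4)*z/2) + C4*cos(sqrt(2)*5^(1/4)*z/2))*exp(sqrt(2)*5^(1/4)*z/2)


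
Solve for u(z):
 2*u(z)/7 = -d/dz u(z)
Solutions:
 u(z) = C1*exp(-2*z/7)


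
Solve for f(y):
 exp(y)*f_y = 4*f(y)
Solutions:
 f(y) = C1*exp(-4*exp(-y))


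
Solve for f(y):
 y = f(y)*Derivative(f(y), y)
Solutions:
 f(y) = -sqrt(C1 + y^2)
 f(y) = sqrt(C1 + y^2)


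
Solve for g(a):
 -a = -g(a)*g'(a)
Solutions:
 g(a) = -sqrt(C1 + a^2)
 g(a) = sqrt(C1 + a^2)


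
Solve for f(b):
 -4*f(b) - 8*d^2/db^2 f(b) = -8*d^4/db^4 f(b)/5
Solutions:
 f(b) = C1*exp(-sqrt(2)*b*sqrt(5 + sqrt(35))/2) + C2*exp(sqrt(2)*b*sqrt(5 + sqrt(35))/2) + C3*sin(sqrt(2)*b*sqrt(-5 + sqrt(35))/2) + C4*cos(sqrt(2)*b*sqrt(-5 + sqrt(35))/2)


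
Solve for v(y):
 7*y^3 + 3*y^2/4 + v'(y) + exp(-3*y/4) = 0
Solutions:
 v(y) = C1 - 7*y^4/4 - y^3/4 + 4*exp(-3*y/4)/3


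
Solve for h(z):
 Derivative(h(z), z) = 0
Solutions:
 h(z) = C1


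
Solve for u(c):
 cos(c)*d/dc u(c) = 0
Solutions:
 u(c) = C1


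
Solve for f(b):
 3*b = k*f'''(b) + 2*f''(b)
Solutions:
 f(b) = C1 + C2*b + C3*exp(-2*b/k) + b^3/4 - 3*b^2*k/8


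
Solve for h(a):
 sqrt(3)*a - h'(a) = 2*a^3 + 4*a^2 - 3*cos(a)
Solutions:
 h(a) = C1 - a^4/2 - 4*a^3/3 + sqrt(3)*a^2/2 + 3*sin(a)


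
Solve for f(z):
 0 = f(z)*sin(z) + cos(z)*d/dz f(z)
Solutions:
 f(z) = C1*cos(z)


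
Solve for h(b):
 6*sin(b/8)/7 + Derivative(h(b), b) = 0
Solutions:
 h(b) = C1 + 48*cos(b/8)/7


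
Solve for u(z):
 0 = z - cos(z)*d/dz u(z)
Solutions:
 u(z) = C1 + Integral(z/cos(z), z)


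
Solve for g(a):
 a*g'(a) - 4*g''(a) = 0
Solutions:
 g(a) = C1 + C2*erfi(sqrt(2)*a/4)


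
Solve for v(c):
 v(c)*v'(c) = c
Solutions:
 v(c) = -sqrt(C1 + c^2)
 v(c) = sqrt(C1 + c^2)


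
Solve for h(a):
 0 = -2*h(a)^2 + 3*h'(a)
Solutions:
 h(a) = -3/(C1 + 2*a)


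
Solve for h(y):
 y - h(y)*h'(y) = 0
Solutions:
 h(y) = -sqrt(C1 + y^2)
 h(y) = sqrt(C1 + y^2)


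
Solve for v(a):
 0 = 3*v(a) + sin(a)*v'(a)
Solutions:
 v(a) = C1*(cos(a) + 1)^(3/2)/(cos(a) - 1)^(3/2)


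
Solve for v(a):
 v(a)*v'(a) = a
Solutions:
 v(a) = -sqrt(C1 + a^2)
 v(a) = sqrt(C1 + a^2)


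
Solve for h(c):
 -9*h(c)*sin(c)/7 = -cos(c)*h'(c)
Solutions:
 h(c) = C1/cos(c)^(9/7)


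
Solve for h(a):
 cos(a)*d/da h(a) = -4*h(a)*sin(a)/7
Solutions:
 h(a) = C1*cos(a)^(4/7)


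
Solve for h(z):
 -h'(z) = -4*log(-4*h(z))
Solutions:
 -Integral(1/(log(-_y) + 2*log(2)), (_y, h(z)))/4 = C1 - z


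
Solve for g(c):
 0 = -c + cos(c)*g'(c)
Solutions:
 g(c) = C1 + Integral(c/cos(c), c)


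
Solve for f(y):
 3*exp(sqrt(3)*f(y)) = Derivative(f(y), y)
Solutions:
 f(y) = sqrt(3)*(2*log(-1/(C1 + 3*y)) - log(3))/6


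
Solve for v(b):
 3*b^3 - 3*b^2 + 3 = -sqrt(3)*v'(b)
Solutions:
 v(b) = C1 - sqrt(3)*b^4/4 + sqrt(3)*b^3/3 - sqrt(3)*b


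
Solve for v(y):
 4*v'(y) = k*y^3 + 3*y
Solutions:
 v(y) = C1 + k*y^4/16 + 3*y^2/8


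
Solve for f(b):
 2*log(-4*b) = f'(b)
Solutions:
 f(b) = C1 + 2*b*log(-b) + 2*b*(-1 + 2*log(2))


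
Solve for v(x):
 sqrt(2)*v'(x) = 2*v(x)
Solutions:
 v(x) = C1*exp(sqrt(2)*x)


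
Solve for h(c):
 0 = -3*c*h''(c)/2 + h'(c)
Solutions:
 h(c) = C1 + C2*c^(5/3)


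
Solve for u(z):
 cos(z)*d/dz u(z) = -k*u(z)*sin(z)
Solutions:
 u(z) = C1*exp(k*log(cos(z)))


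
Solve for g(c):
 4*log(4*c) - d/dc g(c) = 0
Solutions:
 g(c) = C1 + 4*c*log(c) - 4*c + c*log(256)


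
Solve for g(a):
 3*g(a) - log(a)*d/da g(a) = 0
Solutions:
 g(a) = C1*exp(3*li(a))


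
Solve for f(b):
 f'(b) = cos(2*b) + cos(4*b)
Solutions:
 f(b) = C1 + sin(2*b)/2 + sin(4*b)/4


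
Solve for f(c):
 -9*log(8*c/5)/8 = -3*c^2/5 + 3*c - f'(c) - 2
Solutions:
 f(c) = C1 - c^3/5 + 3*c^2/2 + 9*c*log(c)/8 - 25*c/8 - 9*c*log(5)/8 + 27*c*log(2)/8


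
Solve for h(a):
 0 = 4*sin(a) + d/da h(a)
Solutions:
 h(a) = C1 + 4*cos(a)


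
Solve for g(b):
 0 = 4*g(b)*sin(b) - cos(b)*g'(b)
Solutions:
 g(b) = C1/cos(b)^4


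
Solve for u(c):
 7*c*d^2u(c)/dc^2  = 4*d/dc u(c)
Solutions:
 u(c) = C1 + C2*c^(11/7)


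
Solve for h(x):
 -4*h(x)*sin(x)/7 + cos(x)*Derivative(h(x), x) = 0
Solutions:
 h(x) = C1/cos(x)^(4/7)


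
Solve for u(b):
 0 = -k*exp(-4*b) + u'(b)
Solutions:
 u(b) = C1 - k*exp(-4*b)/4


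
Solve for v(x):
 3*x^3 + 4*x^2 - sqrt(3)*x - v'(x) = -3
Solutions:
 v(x) = C1 + 3*x^4/4 + 4*x^3/3 - sqrt(3)*x^2/2 + 3*x


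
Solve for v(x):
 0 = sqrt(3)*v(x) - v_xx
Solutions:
 v(x) = C1*exp(-3^(1/4)*x) + C2*exp(3^(1/4)*x)


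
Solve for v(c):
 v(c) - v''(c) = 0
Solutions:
 v(c) = C1*exp(-c) + C2*exp(c)


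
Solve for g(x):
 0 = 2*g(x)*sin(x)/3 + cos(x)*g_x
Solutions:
 g(x) = C1*cos(x)^(2/3)


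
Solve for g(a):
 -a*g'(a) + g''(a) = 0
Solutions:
 g(a) = C1 + C2*erfi(sqrt(2)*a/2)


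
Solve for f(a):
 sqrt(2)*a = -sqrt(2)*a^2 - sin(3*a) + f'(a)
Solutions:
 f(a) = C1 + sqrt(2)*a^3/3 + sqrt(2)*a^2/2 - cos(3*a)/3


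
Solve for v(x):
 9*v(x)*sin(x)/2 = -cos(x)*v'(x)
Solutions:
 v(x) = C1*cos(x)^(9/2)


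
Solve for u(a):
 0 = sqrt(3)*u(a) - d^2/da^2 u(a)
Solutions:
 u(a) = C1*exp(-3^(1/4)*a) + C2*exp(3^(1/4)*a)


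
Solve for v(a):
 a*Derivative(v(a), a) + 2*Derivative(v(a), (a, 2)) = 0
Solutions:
 v(a) = C1 + C2*erf(a/2)


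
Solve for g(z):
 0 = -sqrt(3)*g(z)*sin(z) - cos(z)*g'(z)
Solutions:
 g(z) = C1*cos(z)^(sqrt(3))


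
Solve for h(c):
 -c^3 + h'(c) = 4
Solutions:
 h(c) = C1 + c^4/4 + 4*c


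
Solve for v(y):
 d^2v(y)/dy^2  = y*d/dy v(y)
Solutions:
 v(y) = C1 + C2*erfi(sqrt(2)*y/2)


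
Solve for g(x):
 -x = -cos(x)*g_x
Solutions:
 g(x) = C1 + Integral(x/cos(x), x)


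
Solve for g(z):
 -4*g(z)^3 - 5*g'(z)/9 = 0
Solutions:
 g(z) = -sqrt(10)*sqrt(-1/(C1 - 36*z))/2
 g(z) = sqrt(10)*sqrt(-1/(C1 - 36*z))/2


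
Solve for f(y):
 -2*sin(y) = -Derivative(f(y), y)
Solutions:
 f(y) = C1 - 2*cos(y)


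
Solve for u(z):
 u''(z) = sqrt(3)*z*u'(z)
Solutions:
 u(z) = C1 + C2*erfi(sqrt(2)*3^(1/4)*z/2)


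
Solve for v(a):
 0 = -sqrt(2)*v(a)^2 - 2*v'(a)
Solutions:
 v(a) = 2/(C1 + sqrt(2)*a)


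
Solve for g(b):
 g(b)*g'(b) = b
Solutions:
 g(b) = -sqrt(C1 + b^2)
 g(b) = sqrt(C1 + b^2)


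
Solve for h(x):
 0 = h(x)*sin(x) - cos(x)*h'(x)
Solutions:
 h(x) = C1/cos(x)


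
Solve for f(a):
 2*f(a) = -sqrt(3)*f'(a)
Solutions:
 f(a) = C1*exp(-2*sqrt(3)*a/3)


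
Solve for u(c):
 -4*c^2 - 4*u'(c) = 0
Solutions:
 u(c) = C1 - c^3/3


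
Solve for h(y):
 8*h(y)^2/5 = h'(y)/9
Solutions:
 h(y) = -5/(C1 + 72*y)


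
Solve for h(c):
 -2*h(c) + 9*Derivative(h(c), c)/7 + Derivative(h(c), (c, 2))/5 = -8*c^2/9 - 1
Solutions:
 h(c) = C1*exp(c*(-45 + sqrt(3985))/14) + C2*exp(-c*(45 + sqrt(3985))/14) + 4*c^2/9 + 4*c/7 + 4217/4410


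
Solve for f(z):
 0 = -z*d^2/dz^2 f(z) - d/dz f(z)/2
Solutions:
 f(z) = C1 + C2*sqrt(z)


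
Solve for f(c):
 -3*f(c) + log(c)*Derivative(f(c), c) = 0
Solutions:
 f(c) = C1*exp(3*li(c))


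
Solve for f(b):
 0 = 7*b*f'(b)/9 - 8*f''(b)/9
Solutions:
 f(b) = C1 + C2*erfi(sqrt(7)*b/4)


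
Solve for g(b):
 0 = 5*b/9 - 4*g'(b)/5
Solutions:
 g(b) = C1 + 25*b^2/72


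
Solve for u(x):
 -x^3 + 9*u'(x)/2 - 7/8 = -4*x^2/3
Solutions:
 u(x) = C1 + x^4/18 - 8*x^3/81 + 7*x/36


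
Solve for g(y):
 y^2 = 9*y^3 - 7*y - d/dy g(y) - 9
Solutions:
 g(y) = C1 + 9*y^4/4 - y^3/3 - 7*y^2/2 - 9*y


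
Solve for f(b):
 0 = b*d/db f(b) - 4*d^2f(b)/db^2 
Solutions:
 f(b) = C1 + C2*erfi(sqrt(2)*b/4)


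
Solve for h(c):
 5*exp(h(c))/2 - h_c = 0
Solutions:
 h(c) = log(-1/(C1 + 5*c)) + log(2)


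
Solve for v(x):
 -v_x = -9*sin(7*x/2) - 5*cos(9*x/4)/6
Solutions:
 v(x) = C1 + 10*sin(9*x/4)/27 - 18*cos(7*x/2)/7


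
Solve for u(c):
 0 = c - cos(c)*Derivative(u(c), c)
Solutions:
 u(c) = C1 + Integral(c/cos(c), c)


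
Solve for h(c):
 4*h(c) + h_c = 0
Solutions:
 h(c) = C1*exp(-4*c)


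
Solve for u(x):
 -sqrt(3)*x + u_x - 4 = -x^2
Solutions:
 u(x) = C1 - x^3/3 + sqrt(3)*x^2/2 + 4*x


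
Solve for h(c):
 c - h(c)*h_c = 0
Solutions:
 h(c) = -sqrt(C1 + c^2)
 h(c) = sqrt(C1 + c^2)


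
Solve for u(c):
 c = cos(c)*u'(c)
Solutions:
 u(c) = C1 + Integral(c/cos(c), c)


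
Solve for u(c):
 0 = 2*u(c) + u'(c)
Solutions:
 u(c) = C1*exp(-2*c)


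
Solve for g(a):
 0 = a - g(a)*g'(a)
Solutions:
 g(a) = -sqrt(C1 + a^2)
 g(a) = sqrt(C1 + a^2)


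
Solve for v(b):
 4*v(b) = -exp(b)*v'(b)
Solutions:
 v(b) = C1*exp(4*exp(-b))


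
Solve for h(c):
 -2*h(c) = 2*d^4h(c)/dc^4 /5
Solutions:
 h(c) = (C1*sin(sqrt(2)*5^(1/4)*c/2) + C2*cos(sqrt(2)*5^(1/4)*c/2))*exp(-sqrt(2)*5^(1/4)*c/2) + (C3*sin(sqrt(2)*5^(1/4)*c/2) + C4*cos(sqrt(2)*5^(1/4)*c/2))*exp(sqrt(2)*5^(1/4)*c/2)


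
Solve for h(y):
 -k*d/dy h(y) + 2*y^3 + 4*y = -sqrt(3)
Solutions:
 h(y) = C1 + y^4/(2*k) + 2*y^2/k + sqrt(3)*y/k


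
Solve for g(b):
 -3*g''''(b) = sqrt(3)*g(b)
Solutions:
 g(b) = (C1*sin(sqrt(2)*3^(7/8)*b/6) + C2*cos(sqrt(2)*3^(7/8)*b/6))*exp(-sqrt(2)*3^(7/8)*b/6) + (C3*sin(sqrt(2)*3^(7/8)*b/6) + C4*cos(sqrt(2)*3^(7/8)*b/6))*exp(sqrt(2)*3^(7/8)*b/6)


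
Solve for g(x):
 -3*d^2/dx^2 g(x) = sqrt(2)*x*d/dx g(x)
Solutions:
 g(x) = C1 + C2*erf(2^(3/4)*sqrt(3)*x/6)


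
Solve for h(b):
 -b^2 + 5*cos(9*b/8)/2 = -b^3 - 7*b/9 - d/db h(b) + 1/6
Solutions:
 h(b) = C1 - b^4/4 + b^3/3 - 7*b^2/18 + b/6 - 20*sin(9*b/8)/9


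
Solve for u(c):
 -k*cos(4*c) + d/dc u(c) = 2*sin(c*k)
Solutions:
 u(c) = C1 + k*sin(4*c)/4 - 2*cos(c*k)/k


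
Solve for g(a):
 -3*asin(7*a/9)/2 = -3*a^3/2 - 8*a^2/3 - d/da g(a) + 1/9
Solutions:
 g(a) = C1 - 3*a^4/8 - 8*a^3/9 + 3*a*asin(7*a/9)/2 + a/9 + 3*sqrt(81 - 49*a^2)/14


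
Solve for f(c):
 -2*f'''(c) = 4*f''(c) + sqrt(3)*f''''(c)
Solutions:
 f(c) = C1 + C2*c + (C3*sin(sqrt(3)*c*sqrt(-1 + 4*sqrt(3))/3) + C4*cos(sqrt(3)*c*sqrt(-1 + 4*sqrt(3))/3))*exp(-sqrt(3)*c/3)


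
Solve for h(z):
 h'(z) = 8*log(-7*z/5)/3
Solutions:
 h(z) = C1 + 8*z*log(-z)/3 + 8*z*(-log(5) - 1 + log(7))/3


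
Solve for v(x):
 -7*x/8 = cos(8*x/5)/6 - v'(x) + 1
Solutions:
 v(x) = C1 + 7*x^2/16 + x + 5*sin(8*x/5)/48


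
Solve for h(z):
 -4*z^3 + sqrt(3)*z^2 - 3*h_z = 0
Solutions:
 h(z) = C1 - z^4/3 + sqrt(3)*z^3/9


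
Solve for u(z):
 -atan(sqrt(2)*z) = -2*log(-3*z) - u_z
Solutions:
 u(z) = C1 - 2*z*log(-z) + z*atan(sqrt(2)*z) - 2*z*log(3) + 2*z - sqrt(2)*log(2*z^2 + 1)/4


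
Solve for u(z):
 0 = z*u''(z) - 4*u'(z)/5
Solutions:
 u(z) = C1 + C2*z^(9/5)


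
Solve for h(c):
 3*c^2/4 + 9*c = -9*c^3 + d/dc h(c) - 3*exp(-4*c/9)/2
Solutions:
 h(c) = C1 + 9*c^4/4 + c^3/4 + 9*c^2/2 - 27*exp(-4*c/9)/8


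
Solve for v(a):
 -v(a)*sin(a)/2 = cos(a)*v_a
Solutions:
 v(a) = C1*sqrt(cos(a))


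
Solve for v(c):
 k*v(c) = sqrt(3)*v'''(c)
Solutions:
 v(c) = C1*exp(3^(5/6)*c*k^(1/3)/3) + C2*exp(c*k^(1/3)*(-3^(5/6) + 3*3^(1/3)*I)/6) + C3*exp(-c*k^(1/3)*(3^(5/6) + 3*3^(1/3)*I)/6)


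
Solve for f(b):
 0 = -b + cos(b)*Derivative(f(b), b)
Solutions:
 f(b) = C1 + Integral(b/cos(b), b)


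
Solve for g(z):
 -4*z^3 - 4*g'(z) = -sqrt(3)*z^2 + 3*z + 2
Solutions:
 g(z) = C1 - z^4/4 + sqrt(3)*z^3/12 - 3*z^2/8 - z/2


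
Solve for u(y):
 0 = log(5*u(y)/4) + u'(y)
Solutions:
 -Integral(1/(-log(_y) - log(5) + 2*log(2)), (_y, u(y))) = C1 - y


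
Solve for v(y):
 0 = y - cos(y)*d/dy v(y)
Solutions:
 v(y) = C1 + Integral(y/cos(y), y)


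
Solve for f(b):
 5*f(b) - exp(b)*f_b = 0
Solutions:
 f(b) = C1*exp(-5*exp(-b))


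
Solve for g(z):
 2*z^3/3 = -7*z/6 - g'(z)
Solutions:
 g(z) = C1 - z^4/6 - 7*z^2/12


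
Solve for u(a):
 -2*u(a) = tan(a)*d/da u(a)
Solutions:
 u(a) = C1/sin(a)^2


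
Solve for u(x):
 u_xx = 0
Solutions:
 u(x) = C1 + C2*x


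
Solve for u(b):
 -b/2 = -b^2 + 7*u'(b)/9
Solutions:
 u(b) = C1 + 3*b^3/7 - 9*b^2/28


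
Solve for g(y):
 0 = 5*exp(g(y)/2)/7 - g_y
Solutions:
 g(y) = 2*log(-1/(C1 + 5*y)) + 2*log(14)


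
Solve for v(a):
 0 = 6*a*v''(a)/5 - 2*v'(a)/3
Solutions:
 v(a) = C1 + C2*a^(14/9)


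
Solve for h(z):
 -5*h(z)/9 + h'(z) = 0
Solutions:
 h(z) = C1*exp(5*z/9)


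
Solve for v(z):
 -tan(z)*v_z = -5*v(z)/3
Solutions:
 v(z) = C1*sin(z)^(5/3)


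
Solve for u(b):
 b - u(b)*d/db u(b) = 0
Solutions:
 u(b) = -sqrt(C1 + b^2)
 u(b) = sqrt(C1 + b^2)


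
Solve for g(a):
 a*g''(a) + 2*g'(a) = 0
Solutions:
 g(a) = C1 + C2/a


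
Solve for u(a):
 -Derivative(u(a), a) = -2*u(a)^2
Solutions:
 u(a) = -1/(C1 + 2*a)


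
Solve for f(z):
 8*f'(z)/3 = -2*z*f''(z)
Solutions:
 f(z) = C1 + C2/z^(1/3)


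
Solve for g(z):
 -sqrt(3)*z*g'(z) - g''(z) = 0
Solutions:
 g(z) = C1 + C2*erf(sqrt(2)*3^(1/4)*z/2)


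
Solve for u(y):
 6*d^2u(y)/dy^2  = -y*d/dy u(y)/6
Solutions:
 u(y) = C1 + C2*erf(sqrt(2)*y/12)


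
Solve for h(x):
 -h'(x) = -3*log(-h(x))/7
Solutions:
 -li(-h(x)) = C1 + 3*x/7


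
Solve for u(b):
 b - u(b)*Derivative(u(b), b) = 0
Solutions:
 u(b) = -sqrt(C1 + b^2)
 u(b) = sqrt(C1 + b^2)


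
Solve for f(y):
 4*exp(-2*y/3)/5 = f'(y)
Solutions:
 f(y) = C1 - 6*exp(-2*y/3)/5


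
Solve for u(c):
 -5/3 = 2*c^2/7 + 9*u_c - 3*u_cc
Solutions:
 u(c) = C1 + C2*exp(3*c) - 2*c^3/189 - 2*c^2/189 - 109*c/567


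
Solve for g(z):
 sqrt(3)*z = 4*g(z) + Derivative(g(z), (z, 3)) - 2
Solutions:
 g(z) = C3*exp(-2^(2/3)*z) + sqrt(3)*z/4 + (C1*sin(2^(2/3)*sqrt(3)*z/2) + C2*cos(2^(2/3)*sqrt(3)*z/2))*exp(2^(2/3)*z/2) + 1/2


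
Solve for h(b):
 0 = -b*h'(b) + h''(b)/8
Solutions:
 h(b) = C1 + C2*erfi(2*b)


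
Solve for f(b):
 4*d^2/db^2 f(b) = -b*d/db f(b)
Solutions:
 f(b) = C1 + C2*erf(sqrt(2)*b/4)


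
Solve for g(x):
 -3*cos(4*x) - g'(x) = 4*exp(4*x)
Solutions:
 g(x) = C1 - exp(4*x) - 3*sin(4*x)/4


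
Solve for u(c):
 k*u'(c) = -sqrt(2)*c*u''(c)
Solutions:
 u(c) = C1 + c^(-sqrt(2)*re(k)/2 + 1)*(C2*sin(sqrt(2)*log(c)*Abs(im(k))/2) + C3*cos(sqrt(2)*log(c)*im(k)/2))


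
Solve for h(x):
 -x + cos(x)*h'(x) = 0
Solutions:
 h(x) = C1 + Integral(x/cos(x), x)


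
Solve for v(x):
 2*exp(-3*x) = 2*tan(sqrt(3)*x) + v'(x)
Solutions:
 v(x) = C1 - sqrt(3)*log(tan(sqrt(3)*x)^2 + 1)/3 - 2*exp(-3*x)/3


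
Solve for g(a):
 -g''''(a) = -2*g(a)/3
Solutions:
 g(a) = C1*exp(-2^(1/4)*3^(3/4)*a/3) + C2*exp(2^(1/4)*3^(3/4)*a/3) + C3*sin(2^(1/4)*3^(3/4)*a/3) + C4*cos(2^(1/4)*3^(3/4)*a/3)


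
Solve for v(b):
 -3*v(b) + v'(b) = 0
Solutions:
 v(b) = C1*exp(3*b)


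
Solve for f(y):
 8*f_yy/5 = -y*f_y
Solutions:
 f(y) = C1 + C2*erf(sqrt(5)*y/4)


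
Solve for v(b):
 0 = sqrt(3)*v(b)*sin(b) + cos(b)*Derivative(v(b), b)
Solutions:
 v(b) = C1*cos(b)^(sqrt(3))


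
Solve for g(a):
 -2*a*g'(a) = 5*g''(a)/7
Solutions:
 g(a) = C1 + C2*erf(sqrt(35)*a/5)


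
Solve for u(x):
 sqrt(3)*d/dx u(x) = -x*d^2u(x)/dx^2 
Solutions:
 u(x) = C1 + C2*x^(1 - sqrt(3))


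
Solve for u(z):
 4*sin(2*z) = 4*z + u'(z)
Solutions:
 u(z) = C1 - 2*z^2 - 2*cos(2*z)


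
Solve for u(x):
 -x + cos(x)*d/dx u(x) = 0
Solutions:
 u(x) = C1 + Integral(x/cos(x), x)


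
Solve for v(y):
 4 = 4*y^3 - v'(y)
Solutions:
 v(y) = C1 + y^4 - 4*y


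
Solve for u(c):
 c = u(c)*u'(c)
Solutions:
 u(c) = -sqrt(C1 + c^2)
 u(c) = sqrt(C1 + c^2)


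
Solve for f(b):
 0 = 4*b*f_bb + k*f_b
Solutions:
 f(b) = C1 + b^(1 - re(k)/4)*(C2*sin(log(b)*Abs(im(k))/4) + C3*cos(log(b)*im(k)/4))


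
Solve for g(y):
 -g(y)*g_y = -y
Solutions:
 g(y) = -sqrt(C1 + y^2)
 g(y) = sqrt(C1 + y^2)


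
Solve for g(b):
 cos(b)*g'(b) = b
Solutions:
 g(b) = C1 + Integral(b/cos(b), b)


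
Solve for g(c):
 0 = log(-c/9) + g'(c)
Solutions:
 g(c) = C1 - c*log(-c) + c*(1 + 2*log(3))


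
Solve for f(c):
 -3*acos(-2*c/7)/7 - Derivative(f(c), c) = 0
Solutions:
 f(c) = C1 - 3*c*acos(-2*c/7)/7 - 3*sqrt(49 - 4*c^2)/14


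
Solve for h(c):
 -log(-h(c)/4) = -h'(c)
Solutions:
 -Integral(1/(log(-_y) - 2*log(2)), (_y, h(c))) = C1 - c


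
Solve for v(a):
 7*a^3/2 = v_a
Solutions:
 v(a) = C1 + 7*a^4/8


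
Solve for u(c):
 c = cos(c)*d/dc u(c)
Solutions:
 u(c) = C1 + Integral(c/cos(c), c)


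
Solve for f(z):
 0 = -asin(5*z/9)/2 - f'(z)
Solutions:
 f(z) = C1 - z*asin(5*z/9)/2 - sqrt(81 - 25*z^2)/10


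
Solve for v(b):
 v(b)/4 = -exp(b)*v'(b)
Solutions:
 v(b) = C1*exp(exp(-b)/4)


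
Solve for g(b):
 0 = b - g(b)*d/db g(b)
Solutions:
 g(b) = -sqrt(C1 + b^2)
 g(b) = sqrt(C1 + b^2)


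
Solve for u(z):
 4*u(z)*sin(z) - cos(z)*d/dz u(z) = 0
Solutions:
 u(z) = C1/cos(z)^4


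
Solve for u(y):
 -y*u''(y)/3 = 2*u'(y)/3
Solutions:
 u(y) = C1 + C2/y


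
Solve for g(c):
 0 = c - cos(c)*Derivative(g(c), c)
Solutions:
 g(c) = C1 + Integral(c/cos(c), c)


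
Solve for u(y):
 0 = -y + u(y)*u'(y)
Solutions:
 u(y) = -sqrt(C1 + y^2)
 u(y) = sqrt(C1 + y^2)


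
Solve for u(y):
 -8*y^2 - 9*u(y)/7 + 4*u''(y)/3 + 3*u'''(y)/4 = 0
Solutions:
 u(y) = C1*exp(-y*(896*2^(2/3)*7^(1/3)/(243*sqrt(30377) + 44713)^(1/3) + 2^(1/3)*7^(2/3)*(243*sqrt(30377) + 44713)^(1/3) + 224)/378)*sin(14^(1/3)*sqrt(3)*y*(-7^(1/3)*(243*sqrt(30377) + 44713)^(1/3) + 896*2^(1/3)/(243*sqrt(30377) + 44713)^(1/3))/378) + C2*exp(-y*(896*2^(2/3)*7^(1/3)/(243*sqrt(30377) + 44713)^(1/3) + 2^(1/3)*7^(2/3)*(243*sqrt(30377) + 44713)^(1/3) + 224)/378)*cos(14^(1/3)*sqrt(3)*y*(-7^(1/3)*(243*sqrt(30377) + 44713)^(1/3) + 896*2^(1/3)/(243*sqrt(30377) + 44713)^(1/3))/378) + C3*exp(y*(-112 + 896*2^(2/3)*7^(1/3)/(243*sqrt(30377) + 44713)^(1/3) + 2^(1/3)*7^(2/3)*(243*sqrt(30377) + 44713)^(1/3))/189) - 56*y^2/9 - 3136/243


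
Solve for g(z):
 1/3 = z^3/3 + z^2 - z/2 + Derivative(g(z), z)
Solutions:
 g(z) = C1 - z^4/12 - z^3/3 + z^2/4 + z/3


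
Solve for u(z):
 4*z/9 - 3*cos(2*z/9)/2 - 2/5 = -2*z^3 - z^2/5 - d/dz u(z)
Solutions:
 u(z) = C1 - z^4/2 - z^3/15 - 2*z^2/9 + 2*z/5 + 27*sin(z/9)*cos(z/9)/2


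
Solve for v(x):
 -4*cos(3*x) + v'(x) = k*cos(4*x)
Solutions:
 v(x) = C1 + k*sin(4*x)/4 + 4*sin(3*x)/3


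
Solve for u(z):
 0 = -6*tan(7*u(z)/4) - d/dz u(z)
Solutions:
 u(z) = -4*asin(C1*exp(-21*z/2))/7 + 4*pi/7
 u(z) = 4*asin(C1*exp(-21*z/2))/7


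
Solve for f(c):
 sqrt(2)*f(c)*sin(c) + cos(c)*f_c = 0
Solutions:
 f(c) = C1*cos(c)^(sqrt(2))


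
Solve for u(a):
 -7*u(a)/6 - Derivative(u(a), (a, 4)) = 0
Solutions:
 u(a) = (C1*sin(14^(1/4)*3^(3/4)*a/6) + C2*cos(14^(1/4)*3^(3/4)*a/6))*exp(-14^(1/4)*3^(3/4)*a/6) + (C3*sin(14^(1/4)*3^(3/4)*a/6) + C4*cos(14^(1/4)*3^(3/4)*a/6))*exp(14^(1/4)*3^(3/4)*a/6)


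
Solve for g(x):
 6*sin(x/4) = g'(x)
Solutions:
 g(x) = C1 - 24*cos(x/4)


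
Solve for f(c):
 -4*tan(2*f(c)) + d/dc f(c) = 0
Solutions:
 f(c) = -asin(C1*exp(8*c))/2 + pi/2
 f(c) = asin(C1*exp(8*c))/2


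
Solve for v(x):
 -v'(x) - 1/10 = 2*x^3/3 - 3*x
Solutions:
 v(x) = C1 - x^4/6 + 3*x^2/2 - x/10


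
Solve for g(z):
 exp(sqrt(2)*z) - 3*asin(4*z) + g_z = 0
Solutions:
 g(z) = C1 + 3*z*asin(4*z) + 3*sqrt(1 - 16*z^2)/4 - sqrt(2)*exp(sqrt(2)*z)/2


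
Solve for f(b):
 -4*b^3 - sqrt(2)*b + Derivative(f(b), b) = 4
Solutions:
 f(b) = C1 + b^4 + sqrt(2)*b^2/2 + 4*b


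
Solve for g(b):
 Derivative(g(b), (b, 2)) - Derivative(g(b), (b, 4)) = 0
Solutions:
 g(b) = C1 + C2*b + C3*exp(-b) + C4*exp(b)


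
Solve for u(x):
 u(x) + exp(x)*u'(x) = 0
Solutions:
 u(x) = C1*exp(exp(-x))


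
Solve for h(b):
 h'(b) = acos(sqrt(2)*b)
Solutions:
 h(b) = C1 + b*acos(sqrt(2)*b) - sqrt(2)*sqrt(1 - 2*b^2)/2


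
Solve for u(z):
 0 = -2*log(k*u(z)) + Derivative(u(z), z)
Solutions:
 li(k*u(z))/k = C1 + 2*z


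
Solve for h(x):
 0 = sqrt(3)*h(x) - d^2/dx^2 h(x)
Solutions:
 h(x) = C1*exp(-3^(1/4)*x) + C2*exp(3^(1/4)*x)


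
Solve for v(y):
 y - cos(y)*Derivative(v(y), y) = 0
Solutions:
 v(y) = C1 + Integral(y/cos(y), y)


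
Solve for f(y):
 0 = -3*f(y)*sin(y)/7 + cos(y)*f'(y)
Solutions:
 f(y) = C1/cos(y)^(3/7)


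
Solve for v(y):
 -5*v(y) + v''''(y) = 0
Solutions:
 v(y) = C1*exp(-5^(1/4)*y) + C2*exp(5^(1/4)*y) + C3*sin(5^(1/4)*y) + C4*cos(5^(1/4)*y)


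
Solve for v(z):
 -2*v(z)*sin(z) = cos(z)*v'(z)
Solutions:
 v(z) = C1*cos(z)^2


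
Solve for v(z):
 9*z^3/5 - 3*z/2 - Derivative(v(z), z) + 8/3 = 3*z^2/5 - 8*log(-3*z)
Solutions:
 v(z) = C1 + 9*z^4/20 - z^3/5 - 3*z^2/4 + 8*z*log(-z) + z*(-16/3 + 8*log(3))


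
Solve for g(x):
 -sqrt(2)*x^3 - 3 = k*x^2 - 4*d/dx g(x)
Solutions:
 g(x) = C1 + k*x^3/12 + sqrt(2)*x^4/16 + 3*x/4


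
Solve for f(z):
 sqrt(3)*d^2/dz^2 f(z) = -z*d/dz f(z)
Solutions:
 f(z) = C1 + C2*erf(sqrt(2)*3^(3/4)*z/6)


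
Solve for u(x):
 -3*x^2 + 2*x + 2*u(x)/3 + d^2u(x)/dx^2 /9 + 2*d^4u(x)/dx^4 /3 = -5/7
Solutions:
 u(x) = 9*x^2/2 - 3*x + (C1*sin(x*cos(atan(sqrt(143))/2)) + C2*cos(x*cos(atan(sqrt(143))/2)))*exp(-x*sin(atan(sqrt(143))/2)) + (C3*sin(x*cos(atan(sqrt(143))/2)) + C4*cos(x*cos(atan(sqrt(143))/2)))*exp(x*sin(atan(sqrt(143))/2)) - 18/7


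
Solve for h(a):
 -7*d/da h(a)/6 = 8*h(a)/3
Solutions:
 h(a) = C1*exp(-16*a/7)


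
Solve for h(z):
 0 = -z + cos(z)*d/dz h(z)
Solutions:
 h(z) = C1 + Integral(z/cos(z), z)


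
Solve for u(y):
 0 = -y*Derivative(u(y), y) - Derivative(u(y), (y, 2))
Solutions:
 u(y) = C1 + C2*erf(sqrt(2)*y/2)


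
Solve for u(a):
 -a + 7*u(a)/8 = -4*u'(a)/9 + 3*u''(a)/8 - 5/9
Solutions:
 u(a) = C1*exp(a*(16 - sqrt(1957))/27) + C2*exp(a*(16 + sqrt(1957))/27) + 8*a/7 - 536/441


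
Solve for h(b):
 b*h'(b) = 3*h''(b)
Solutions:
 h(b) = C1 + C2*erfi(sqrt(6)*b/6)


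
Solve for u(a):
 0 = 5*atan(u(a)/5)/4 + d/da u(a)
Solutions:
 Integral(1/atan(_y/5), (_y, u(a))) = C1 - 5*a/4


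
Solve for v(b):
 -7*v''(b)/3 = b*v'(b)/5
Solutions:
 v(b) = C1 + C2*erf(sqrt(210)*b/70)


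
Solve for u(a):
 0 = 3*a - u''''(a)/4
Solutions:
 u(a) = C1 + C2*a + C3*a^2 + C4*a^3 + a^5/10


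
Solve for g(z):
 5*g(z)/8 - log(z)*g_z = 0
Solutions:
 g(z) = C1*exp(5*li(z)/8)


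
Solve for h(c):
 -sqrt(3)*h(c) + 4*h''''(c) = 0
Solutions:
 h(c) = C1*exp(-sqrt(2)*3^(1/8)*c/2) + C2*exp(sqrt(2)*3^(1/8)*c/2) + C3*sin(sqrt(2)*3^(1/8)*c/2) + C4*cos(sqrt(2)*3^(1/8)*c/2)


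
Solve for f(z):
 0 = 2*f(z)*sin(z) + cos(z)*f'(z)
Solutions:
 f(z) = C1*cos(z)^2


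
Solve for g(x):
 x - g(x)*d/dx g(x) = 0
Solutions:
 g(x) = -sqrt(C1 + x^2)
 g(x) = sqrt(C1 + x^2)


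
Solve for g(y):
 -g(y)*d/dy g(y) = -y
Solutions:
 g(y) = -sqrt(C1 + y^2)
 g(y) = sqrt(C1 + y^2)


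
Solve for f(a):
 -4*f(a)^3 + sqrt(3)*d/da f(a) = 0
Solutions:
 f(a) = -sqrt(6)*sqrt(-1/(C1 + 4*sqrt(3)*a))/2
 f(a) = sqrt(6)*sqrt(-1/(C1 + 4*sqrt(3)*a))/2


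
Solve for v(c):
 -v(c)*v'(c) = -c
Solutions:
 v(c) = -sqrt(C1 + c^2)
 v(c) = sqrt(C1 + c^2)


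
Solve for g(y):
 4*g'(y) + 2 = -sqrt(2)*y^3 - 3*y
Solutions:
 g(y) = C1 - sqrt(2)*y^4/16 - 3*y^2/8 - y/2


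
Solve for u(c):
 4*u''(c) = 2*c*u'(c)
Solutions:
 u(c) = C1 + C2*erfi(c/2)


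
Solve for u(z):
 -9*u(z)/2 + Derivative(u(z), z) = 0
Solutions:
 u(z) = C1*exp(9*z/2)


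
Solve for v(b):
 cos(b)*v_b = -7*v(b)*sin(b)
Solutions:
 v(b) = C1*cos(b)^7


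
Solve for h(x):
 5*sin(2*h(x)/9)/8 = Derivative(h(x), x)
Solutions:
 -5*x/8 + 9*log(cos(2*h(x)/9) - 1)/4 - 9*log(cos(2*h(x)/9) + 1)/4 = C1


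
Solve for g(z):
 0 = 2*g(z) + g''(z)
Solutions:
 g(z) = C1*sin(sqrt(2)*z) + C2*cos(sqrt(2)*z)


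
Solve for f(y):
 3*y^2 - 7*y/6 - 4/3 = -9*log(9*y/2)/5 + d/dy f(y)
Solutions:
 f(y) = C1 + y^3 - 7*y^2/12 + 9*y*log(y)/5 - 47*y/15 - 9*y*log(2)/5 + 18*y*log(3)/5


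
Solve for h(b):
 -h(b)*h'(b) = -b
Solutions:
 h(b) = -sqrt(C1 + b^2)
 h(b) = sqrt(C1 + b^2)


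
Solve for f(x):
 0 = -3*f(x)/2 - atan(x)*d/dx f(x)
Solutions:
 f(x) = C1*exp(-3*Integral(1/atan(x), x)/2)


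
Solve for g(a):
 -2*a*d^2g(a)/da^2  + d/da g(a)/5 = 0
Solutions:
 g(a) = C1 + C2*a^(11/10)


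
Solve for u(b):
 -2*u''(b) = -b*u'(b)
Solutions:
 u(b) = C1 + C2*erfi(b/2)


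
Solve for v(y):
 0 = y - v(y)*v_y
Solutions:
 v(y) = -sqrt(C1 + y^2)
 v(y) = sqrt(C1 + y^2)


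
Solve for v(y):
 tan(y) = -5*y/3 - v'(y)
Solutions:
 v(y) = C1 - 5*y^2/6 + log(cos(y))


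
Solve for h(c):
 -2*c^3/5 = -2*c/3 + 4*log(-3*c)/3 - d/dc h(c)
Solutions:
 h(c) = C1 + c^4/10 - c^2/3 + 4*c*log(-c)/3 + 4*c*(-1 + log(3))/3


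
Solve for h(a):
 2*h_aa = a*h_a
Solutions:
 h(a) = C1 + C2*erfi(a/2)


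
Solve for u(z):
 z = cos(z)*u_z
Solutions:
 u(z) = C1 + Integral(z/cos(z), z)


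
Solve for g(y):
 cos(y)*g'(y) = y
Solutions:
 g(y) = C1 + Integral(y/cos(y), y)


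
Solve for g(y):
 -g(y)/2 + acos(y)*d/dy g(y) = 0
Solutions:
 g(y) = C1*exp(Integral(1/acos(y), y)/2)


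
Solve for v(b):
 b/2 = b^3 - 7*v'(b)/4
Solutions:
 v(b) = C1 + b^4/7 - b^2/7


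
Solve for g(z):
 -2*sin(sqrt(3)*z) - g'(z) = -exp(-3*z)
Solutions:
 g(z) = C1 + 2*sqrt(3)*cos(sqrt(3)*z)/3 - exp(-3*z)/3


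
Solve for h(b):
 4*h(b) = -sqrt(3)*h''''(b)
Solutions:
 h(b) = (C1*sin(3^(7/8)*b/3) + C2*cos(3^(7/8)*b/3))*exp(-3^(7/8)*b/3) + (C3*sin(3^(7/8)*b/3) + C4*cos(3^(7/8)*b/3))*exp(3^(7/8)*b/3)


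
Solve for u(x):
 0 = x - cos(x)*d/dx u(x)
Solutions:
 u(x) = C1 + Integral(x/cos(x), x)


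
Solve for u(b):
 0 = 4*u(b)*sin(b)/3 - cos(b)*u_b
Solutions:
 u(b) = C1/cos(b)^(4/3)


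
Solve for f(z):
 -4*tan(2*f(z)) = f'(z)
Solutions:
 f(z) = -asin(C1*exp(-8*z))/2 + pi/2
 f(z) = asin(C1*exp(-8*z))/2


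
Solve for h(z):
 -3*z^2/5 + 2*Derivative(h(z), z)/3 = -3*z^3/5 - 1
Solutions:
 h(z) = C1 - 9*z^4/40 + 3*z^3/10 - 3*z/2


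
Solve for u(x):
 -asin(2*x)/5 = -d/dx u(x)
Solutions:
 u(x) = C1 + x*asin(2*x)/5 + sqrt(1 - 4*x^2)/10


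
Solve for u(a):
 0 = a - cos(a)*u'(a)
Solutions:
 u(a) = C1 + Integral(a/cos(a), a)


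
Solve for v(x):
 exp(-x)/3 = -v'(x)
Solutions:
 v(x) = C1 + exp(-x)/3


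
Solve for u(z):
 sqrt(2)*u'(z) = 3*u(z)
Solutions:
 u(z) = C1*exp(3*sqrt(2)*z/2)


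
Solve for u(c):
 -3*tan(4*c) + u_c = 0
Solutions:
 u(c) = C1 - 3*log(cos(4*c))/4


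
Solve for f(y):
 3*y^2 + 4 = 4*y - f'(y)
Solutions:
 f(y) = C1 - y^3 + 2*y^2 - 4*y


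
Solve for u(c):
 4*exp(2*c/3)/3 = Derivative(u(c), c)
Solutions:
 u(c) = C1 + 2*exp(2*c/3)


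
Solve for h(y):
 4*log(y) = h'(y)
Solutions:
 h(y) = C1 + 4*y*log(y) - 4*y


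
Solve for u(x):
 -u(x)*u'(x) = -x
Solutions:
 u(x) = -sqrt(C1 + x^2)
 u(x) = sqrt(C1 + x^2)


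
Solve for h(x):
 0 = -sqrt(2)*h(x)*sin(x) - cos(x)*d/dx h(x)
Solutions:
 h(x) = C1*cos(x)^(sqrt(2))


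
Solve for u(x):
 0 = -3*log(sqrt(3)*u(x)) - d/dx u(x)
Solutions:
 2*Integral(1/(2*log(_y) + log(3)), (_y, u(x)))/3 = C1 - x


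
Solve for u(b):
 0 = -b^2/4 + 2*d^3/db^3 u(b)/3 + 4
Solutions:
 u(b) = C1 + C2*b + C3*b^2 + b^5/160 - b^3


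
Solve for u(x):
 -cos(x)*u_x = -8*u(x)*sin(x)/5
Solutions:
 u(x) = C1/cos(x)^(8/5)


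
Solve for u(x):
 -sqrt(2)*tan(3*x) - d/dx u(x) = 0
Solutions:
 u(x) = C1 + sqrt(2)*log(cos(3*x))/3


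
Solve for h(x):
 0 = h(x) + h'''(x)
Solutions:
 h(x) = C3*exp(-x) + (C1*sin(sqrt(3)*x/2) + C2*cos(sqrt(3)*x/2))*exp(x/2)


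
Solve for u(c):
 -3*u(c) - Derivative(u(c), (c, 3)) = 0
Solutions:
 u(c) = C3*exp(-3^(1/3)*c) + (C1*sin(3^(5/6)*c/2) + C2*cos(3^(5/6)*c/2))*exp(3^(1/3)*c/2)


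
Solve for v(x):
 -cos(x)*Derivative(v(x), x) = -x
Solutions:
 v(x) = C1 + Integral(x/cos(x), x)


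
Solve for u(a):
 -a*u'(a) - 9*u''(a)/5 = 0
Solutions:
 u(a) = C1 + C2*erf(sqrt(10)*a/6)


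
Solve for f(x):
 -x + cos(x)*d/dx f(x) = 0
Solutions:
 f(x) = C1 + Integral(x/cos(x), x)


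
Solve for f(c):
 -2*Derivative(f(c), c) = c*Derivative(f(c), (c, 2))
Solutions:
 f(c) = C1 + C2/c


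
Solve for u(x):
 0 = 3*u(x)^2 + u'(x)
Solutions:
 u(x) = 1/(C1 + 3*x)


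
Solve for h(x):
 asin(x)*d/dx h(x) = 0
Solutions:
 h(x) = C1


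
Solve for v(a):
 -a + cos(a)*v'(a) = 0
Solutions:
 v(a) = C1 + Integral(a/cos(a), a)


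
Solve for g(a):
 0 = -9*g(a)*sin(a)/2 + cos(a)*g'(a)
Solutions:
 g(a) = C1/cos(a)^(9/2)


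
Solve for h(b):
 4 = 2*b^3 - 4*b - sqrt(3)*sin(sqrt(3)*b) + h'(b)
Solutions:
 h(b) = C1 - b^4/2 + 2*b^2 + 4*b - cos(sqrt(3)*b)


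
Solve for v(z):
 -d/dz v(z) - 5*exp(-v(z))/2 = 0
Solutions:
 v(z) = log(C1 - 5*z/2)


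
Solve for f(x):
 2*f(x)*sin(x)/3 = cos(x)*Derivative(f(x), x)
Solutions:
 f(x) = C1/cos(x)^(2/3)


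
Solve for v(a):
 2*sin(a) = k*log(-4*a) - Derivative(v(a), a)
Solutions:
 v(a) = C1 + a*k*(log(-a) - 1) + 2*a*k*log(2) + 2*cos(a)


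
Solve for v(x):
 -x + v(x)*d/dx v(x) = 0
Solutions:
 v(x) = -sqrt(C1 + x^2)
 v(x) = sqrt(C1 + x^2)


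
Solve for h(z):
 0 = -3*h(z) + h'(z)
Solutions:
 h(z) = C1*exp(3*z)


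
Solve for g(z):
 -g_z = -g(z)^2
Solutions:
 g(z) = -1/(C1 + z)


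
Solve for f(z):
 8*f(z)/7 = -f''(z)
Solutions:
 f(z) = C1*sin(2*sqrt(14)*z/7) + C2*cos(2*sqrt(14)*z/7)


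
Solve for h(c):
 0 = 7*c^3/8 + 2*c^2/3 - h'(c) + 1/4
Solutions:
 h(c) = C1 + 7*c^4/32 + 2*c^3/9 + c/4


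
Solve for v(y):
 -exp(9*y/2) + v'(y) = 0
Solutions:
 v(y) = C1 + 2*exp(9*y/2)/9


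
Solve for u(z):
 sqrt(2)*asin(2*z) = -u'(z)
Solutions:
 u(z) = C1 - sqrt(2)*(z*asin(2*z) + sqrt(1 - 4*z^2)/2)


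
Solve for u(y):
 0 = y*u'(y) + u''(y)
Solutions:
 u(y) = C1 + C2*erf(sqrt(2)*y/2)


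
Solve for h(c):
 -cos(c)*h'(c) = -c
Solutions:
 h(c) = C1 + Integral(c/cos(c), c)


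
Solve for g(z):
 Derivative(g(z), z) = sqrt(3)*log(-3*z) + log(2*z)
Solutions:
 g(z) = C1 + z*(1 + sqrt(3))*log(z) + z*(-sqrt(3) - 1 + log(2) + sqrt(3)*log(3) + sqrt(3)*I*pi)


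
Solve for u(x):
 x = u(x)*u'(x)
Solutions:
 u(x) = -sqrt(C1 + x^2)
 u(x) = sqrt(C1 + x^2)


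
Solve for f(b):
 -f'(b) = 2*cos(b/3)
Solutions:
 f(b) = C1 - 6*sin(b/3)


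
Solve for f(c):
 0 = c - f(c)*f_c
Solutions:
 f(c) = -sqrt(C1 + c^2)
 f(c) = sqrt(C1 + c^2)


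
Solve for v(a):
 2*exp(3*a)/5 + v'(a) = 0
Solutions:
 v(a) = C1 - 2*exp(3*a)/15


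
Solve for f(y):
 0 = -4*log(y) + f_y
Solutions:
 f(y) = C1 + 4*y*log(y) - 4*y


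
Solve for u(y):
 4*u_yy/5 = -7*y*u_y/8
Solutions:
 u(y) = C1 + C2*erf(sqrt(35)*y/8)


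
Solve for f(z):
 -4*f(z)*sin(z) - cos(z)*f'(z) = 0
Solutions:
 f(z) = C1*cos(z)^4


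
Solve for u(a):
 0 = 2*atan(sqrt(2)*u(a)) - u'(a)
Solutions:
 Integral(1/atan(sqrt(2)*_y), (_y, u(a))) = C1 + 2*a
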